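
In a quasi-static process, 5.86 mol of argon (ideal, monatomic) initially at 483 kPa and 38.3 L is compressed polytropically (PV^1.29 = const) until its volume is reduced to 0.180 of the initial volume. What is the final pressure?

T₁ = P₁V₁/(nR) = 483×38.3/(5.86×8.314) = 380 K.
Polytropic n=1.29: T₂ = T₁(V₁/V₂)^(n−1) = 380×(5.56)^0.29 = 624 K; P₂ = P₁(V₁/V₂)^n = 4410 kPa.

4410 kPa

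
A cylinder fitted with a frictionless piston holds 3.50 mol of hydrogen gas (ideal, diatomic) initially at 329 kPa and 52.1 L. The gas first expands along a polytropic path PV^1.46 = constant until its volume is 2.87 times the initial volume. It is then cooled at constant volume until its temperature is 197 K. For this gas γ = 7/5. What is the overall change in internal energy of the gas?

T₁ = P₁V₁/(nR) = 329×52.1/(3.50×8.314) = 589 K.
Step 1 — Polytropic n=1.46: T₂ = T₁(V₁/V₂)^(n−1) = 589×(0.348)^0.46 = 363 K; P₂ = P₁(V₁/V₂)^n = 70.6 kPa.
W = (P₁V₁−P₂V₂)/(n−1) = (329×52.1−70.6×150)/0.46 = 14300 J.
ΔU = nCvΔT = 3.50×20.8×(363−589) = -16500 J.
Q = ΔU + W = -2150 J.
State after step 1: P = 70.6 kPa, V = 150 L, T = 363 K.
Step 2 — Isochoric: V stays 150 L; P/T = const ⇒ T₂ = 197 K, P₂ = 38.3 kPa.
W = 0 (no volume change).
ΔU = nCvΔT = 3.50×20.8×(197−363) = -12100 J.
Q = ΔU = -12100 J.
Net over both steps: W = 14300 J, Q = -14200 J, ΔU = -28500 J.

-28500 J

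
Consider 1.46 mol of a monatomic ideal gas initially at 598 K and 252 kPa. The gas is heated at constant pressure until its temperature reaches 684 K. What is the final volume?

32.9 L

V₁ = nRT₁/P₁ = 1.46×8.314×598/252 = 28.8 L.
Isobaric: P stays 252 kPa; V/T = const ⇒ T₂ = 684 K, V₂ = 32.9 L.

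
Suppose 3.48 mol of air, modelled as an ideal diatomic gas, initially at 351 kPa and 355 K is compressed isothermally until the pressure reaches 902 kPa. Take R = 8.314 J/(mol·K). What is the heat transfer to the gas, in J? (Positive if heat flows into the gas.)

V₁ = nRT₁/P₁ = 3.48×8.314×355/351 = 29.3 L.
Isothermal: T stays 355 K; PV = const ⇒ V₂ = 11.4 L, P₂ = 902 kPa.
ΔU = 0 (ideal gas, T constant).
W = nRT ln(V₂/V₁) = 3.48×8.314×355×ln(0.389) = -9690 J.
Q = ΔU + W = -9690 J.

-9690 J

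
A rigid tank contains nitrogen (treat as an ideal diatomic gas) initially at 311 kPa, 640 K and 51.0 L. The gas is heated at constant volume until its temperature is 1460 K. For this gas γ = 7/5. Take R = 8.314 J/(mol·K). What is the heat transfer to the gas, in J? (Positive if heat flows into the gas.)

50800 J

n = P₁V₁/(RT₁) = 311×51.0/(8.314×640) = 2.98 mol.
Isochoric: V stays 51.0 L; P/T = const ⇒ T₂ = 1460 K, P₂ = 709 kPa.
W = 0 (no volume change).
ΔU = nCvΔT = 2.98×20.8×(1460−640) = 50800 J.
Q = ΔU = 50800 J.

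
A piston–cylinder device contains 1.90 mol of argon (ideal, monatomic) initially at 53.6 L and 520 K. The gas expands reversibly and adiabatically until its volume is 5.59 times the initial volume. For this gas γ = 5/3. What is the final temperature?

165 K

P₁ = nRT₁/V₁ = 1.90×8.314×520/53.6 = 153 kPa.
Adiabatic: TV^(γ−1) = const ⇒ T₂ = 520×(0.179)^0.667 = 165 K; PV^γ = const ⇒ P₂ = 8.70 kPa.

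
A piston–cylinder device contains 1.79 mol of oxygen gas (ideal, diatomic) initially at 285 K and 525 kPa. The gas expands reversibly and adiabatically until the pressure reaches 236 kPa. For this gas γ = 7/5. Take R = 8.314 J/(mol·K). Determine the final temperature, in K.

227 K

V₁ = nRT₁/P₁ = 1.79×8.314×285/525 = 8.08 L.
Adiabatic: T₂/T₁ = (P₂/P₁)^((γ−1)/γ) ⇒ T₂ = 285×(0.450)^0.286 = 227 K; V₂ = 14.3 L.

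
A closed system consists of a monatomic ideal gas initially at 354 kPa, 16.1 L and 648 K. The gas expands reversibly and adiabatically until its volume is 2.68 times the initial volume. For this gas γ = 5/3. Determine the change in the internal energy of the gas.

n = P₁V₁/(RT₁) = 354×16.1/(8.314×648) = 1.06 mol.
Adiabatic: TV^(γ−1) = const ⇒ T₂ = 648×(0.373)^0.667 = 336 K; PV^γ = const ⇒ P₂ = 68.5 kPa.
For an ideal gas ΔU = nCvΔT with Cv = (3/2)R = 12.5 J/(mol·K).
ΔU = 1.06×12.5×(336−648) = -4120 J.

-4120 J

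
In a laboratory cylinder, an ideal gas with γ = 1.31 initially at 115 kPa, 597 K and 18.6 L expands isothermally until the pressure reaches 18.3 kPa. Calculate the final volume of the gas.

Isothermal: T stays 597 K; PV = const ⇒ V₂ = 117 L, P₂ = 18.3 kPa.

117 L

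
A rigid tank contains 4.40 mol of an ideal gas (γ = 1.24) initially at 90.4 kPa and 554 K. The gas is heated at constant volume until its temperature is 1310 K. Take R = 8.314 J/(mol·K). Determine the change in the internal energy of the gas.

115000 J

V₁ = nRT₁/P₁ = 4.40×8.314×554/90.4 = 224 L.
Isochoric: V stays 224 L; P/T = const ⇒ T₂ = 1310 K, P₂ = 214 kPa.
For an ideal gas ΔU = nCvΔT with Cv = R/(γ−1) = 34.6 J/(mol·K).
ΔU = 4.40×34.6×(1310−554) = 115000 J.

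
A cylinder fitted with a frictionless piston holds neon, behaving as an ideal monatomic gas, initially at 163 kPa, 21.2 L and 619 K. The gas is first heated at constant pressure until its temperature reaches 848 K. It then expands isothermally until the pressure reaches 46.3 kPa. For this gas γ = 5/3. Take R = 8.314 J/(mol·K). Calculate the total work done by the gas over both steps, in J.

n = P₁V₁/(RT₁) = 163×21.2/(8.314×619) = 0.671 mol.
Step 1 — Isobaric: P stays 163 kPa; V/T = const ⇒ T₂ = 848 K, V₂ = 29.0 L.
W = PΔV = 163×(29.0−21.2) kPa·L = 1280 J.
ΔU = nCvΔT = 0.671×12.5×(848−619) = 1920 J.
Q = ΔU + W = nCpΔT = 3200 J.
State after step 1: P = 163 kPa, V = 29.0 L, T = 848 K.
Step 2 — Isothermal: T stays 848 K; PV = const ⇒ V₂ = 102 L, P₂ = 46.3 kPa.
ΔU = 0 (ideal gas, T constant).
W = nRT ln(V₂/V₁) = 0.671×8.314×848×ln(3.52) = 5960 J.
Q = ΔU + W = 5960 J.
Net over both steps: W = 7240 J, Q = 9150 J, ΔU = 1920 J.

7240 J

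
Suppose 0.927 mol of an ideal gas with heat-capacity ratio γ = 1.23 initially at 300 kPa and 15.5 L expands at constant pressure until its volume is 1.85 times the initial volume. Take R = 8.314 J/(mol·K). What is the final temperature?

T₁ = P₁V₁/(nR) = 300×15.5/(0.927×8.314) = 603 K.
Isobaric: P stays 300 kPa; V/T = const ⇒ T₂ = 1120 K, V₂ = 28.7 L.

1120 K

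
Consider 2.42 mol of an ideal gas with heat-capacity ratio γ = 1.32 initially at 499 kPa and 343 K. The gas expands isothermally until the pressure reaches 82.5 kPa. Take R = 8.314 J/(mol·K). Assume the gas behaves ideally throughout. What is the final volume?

V₁ = nRT₁/P₁ = 2.42×8.314×343/499 = 13.8 L.
Isothermal: T stays 343 K; PV = const ⇒ V₂ = 83.6 L, P₂ = 82.5 kPa.

83.6 L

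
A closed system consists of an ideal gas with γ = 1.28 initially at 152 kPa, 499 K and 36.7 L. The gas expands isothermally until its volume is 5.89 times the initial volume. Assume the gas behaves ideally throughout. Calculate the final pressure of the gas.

Isothermal: T stays 499 K; PV = const ⇒ V₂ = 216 L, P₂ = 25.8 kPa.

25.8 kPa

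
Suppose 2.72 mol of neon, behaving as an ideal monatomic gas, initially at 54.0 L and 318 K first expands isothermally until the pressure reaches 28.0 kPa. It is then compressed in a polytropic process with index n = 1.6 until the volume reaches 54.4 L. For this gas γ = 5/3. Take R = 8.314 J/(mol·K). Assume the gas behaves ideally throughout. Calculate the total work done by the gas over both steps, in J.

P₁ = nRT₁/V₁ = 2.72×8.314×318/54.0 = 133 kPa.
Step 1 — Isothermal: T stays 318 K; PV = const ⇒ V₂ = 257 L, P₂ = 28.0 kPa.
ΔU = 0 (ideal gas, T constant).
W = nRT ln(V₂/V₁) = 2.72×8.314×318×ln(4.76) = 11200 J.
Q = ΔU + W = 11200 J.
State after step 1: P = 28.0 kPa, V = 257 L, T = 318 K.
Step 2 — Polytropic n=1.6: T₂ = T₁(V₁/V₂)^(n−1) = 318×(4.72)^0.60 = 807 K; P₂ = P₁(V₁/V₂)^n = 335 kPa.
W = (P₁V₁−P₂V₂)/(n−1) = (28.0×257−335×54.4)/0.60 = -18400 J.
ΔU = nCvΔT = 2.72×12.5×(807−318) = 16600 J.
Q = ΔU + W = -1840 J.
Net over both steps: W = -7210 J, Q = 9370 J, ΔU = 16600 J.

-7210 J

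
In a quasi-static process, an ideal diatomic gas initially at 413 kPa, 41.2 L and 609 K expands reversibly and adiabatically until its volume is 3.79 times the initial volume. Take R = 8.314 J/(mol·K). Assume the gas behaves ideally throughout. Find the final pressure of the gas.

64.0 kPa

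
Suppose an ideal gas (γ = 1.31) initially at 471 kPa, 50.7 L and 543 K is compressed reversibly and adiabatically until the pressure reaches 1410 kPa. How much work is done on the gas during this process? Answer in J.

n = P₁V₁/(RT₁) = 471×50.7/(8.314×543) = 5.29 mol.
Adiabatic: T₂/T₁ = (P₂/P₁)^((γ−1)/γ) ⇒ T₂ = 543×(2.99)^0.237 = 704 K; V₂ = 22.0 L.
ΔU = nCvΔT = 5.29×26.8×(704−543) = 22800 J.
Q = 0 for an adiabatic process, so W = −ΔU = -22800 J.
Work done on the gas = −W_by = 22800 J.

22800 J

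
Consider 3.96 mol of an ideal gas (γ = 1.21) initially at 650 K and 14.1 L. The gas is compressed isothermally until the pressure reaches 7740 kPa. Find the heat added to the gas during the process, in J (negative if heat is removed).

-34900 J

P₁ = nRT₁/V₁ = 3.96×8.314×650/14.1 = 1520 kPa.
Isothermal: T stays 650 K; PV = const ⇒ V₂ = 2.76 L, P₂ = 7740 kPa.
ΔU = 0 (ideal gas, T constant).
W = nRT ln(V₂/V₁) = 3.96×8.314×650×ln(0.196) = -34900 J.
Q = ΔU + W = -34900 J.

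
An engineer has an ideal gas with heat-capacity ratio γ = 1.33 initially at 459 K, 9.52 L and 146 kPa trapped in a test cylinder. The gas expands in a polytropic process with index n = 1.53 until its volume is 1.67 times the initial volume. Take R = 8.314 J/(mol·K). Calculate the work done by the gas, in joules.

624 J

n = P₁V₁/(RT₁) = 146×9.52/(8.314×459) = 0.364 mol.
Polytropic n=1.53: T₂ = T₁(V₁/V₂)^(n−1) = 459×(0.599)^0.53 = 350 K; P₂ = P₁(V₁/V₂)^n = 66.6 kPa.
W = (P₁V₁−P₂V₂)/(n−1) = (146×9.52−66.6×15.9)/0.53 = 624 J.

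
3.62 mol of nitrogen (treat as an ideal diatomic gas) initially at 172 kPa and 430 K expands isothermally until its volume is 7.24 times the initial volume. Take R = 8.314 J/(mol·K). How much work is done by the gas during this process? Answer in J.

V₁ = nRT₁/P₁ = 3.62×8.314×430/172 = 75.2 L.
Isothermal: T stays 430 K; PV = const ⇒ V₂ = 545 L, P₂ = 23.8 kPa.
W = nRT ln(V₂/V₁) = 3.62×8.314×430×ln(7.24) = 25600 J.

25600 J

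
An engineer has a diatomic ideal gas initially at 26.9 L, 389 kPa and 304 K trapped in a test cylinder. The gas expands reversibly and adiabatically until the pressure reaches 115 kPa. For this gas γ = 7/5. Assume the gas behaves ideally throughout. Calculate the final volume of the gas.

Adiabatic: T₂/T₁ = (P₂/P₁)^((γ−1)/γ) ⇒ T₂ = 304×(0.296)^0.286 = 215 K; V₂ = 64.2 L.

64.2 L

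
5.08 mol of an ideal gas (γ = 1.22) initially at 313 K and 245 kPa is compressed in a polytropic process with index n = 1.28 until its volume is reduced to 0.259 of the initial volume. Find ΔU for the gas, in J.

27600 J

V₁ = nRT₁/P₁ = 5.08×8.314×313/245 = 54.0 L.
Polytropic n=1.28: T₂ = T₁(V₁/V₂)^(n−1) = 313×(3.86)^0.28 = 457 K; P₂ = P₁(V₁/V₂)^n = 1380 kPa.
For an ideal gas ΔU = nCvΔT with Cv = R/(γ−1) = 37.8 J/(mol·K).
ΔU = 5.08×37.8×(457−313) = 27600 J.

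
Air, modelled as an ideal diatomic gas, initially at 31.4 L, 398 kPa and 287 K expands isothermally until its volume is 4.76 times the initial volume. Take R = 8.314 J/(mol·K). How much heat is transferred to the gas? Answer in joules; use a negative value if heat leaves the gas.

19500 J

n = P₁V₁/(RT₁) = 398×31.4/(8.314×287) = 5.24 mol.
Isothermal: T stays 287 K; PV = const ⇒ V₂ = 149 L, P₂ = 83.6 kPa.
ΔU = 0 (ideal gas, T constant).
W = nRT ln(V₂/V₁) = 5.24×8.314×287×ln(4.76) = 19500 J.
Q = ΔU + W = 19500 J.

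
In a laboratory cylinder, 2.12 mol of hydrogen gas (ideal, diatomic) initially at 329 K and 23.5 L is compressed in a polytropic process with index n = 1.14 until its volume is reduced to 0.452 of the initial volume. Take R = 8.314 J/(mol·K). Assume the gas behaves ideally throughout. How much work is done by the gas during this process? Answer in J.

P₁ = nRT₁/V₁ = 2.12×8.314×329/23.5 = 247 kPa.
Polytropic n=1.14: T₂ = T₁(V₁/V₂)^(n−1) = 329×(2.21)^0.14 = 368 K; P₂ = P₁(V₁/V₂)^n = 610 kPa.
W = (P₁V₁−P₂V₂)/(n−1) = (247×23.5−610×10.6)/0.14 = -4870 J.

-4870 J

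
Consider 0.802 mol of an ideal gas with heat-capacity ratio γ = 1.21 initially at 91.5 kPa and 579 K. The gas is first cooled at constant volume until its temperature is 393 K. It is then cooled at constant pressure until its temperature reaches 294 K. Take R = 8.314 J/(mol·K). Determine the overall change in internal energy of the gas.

-9050 J

V₁ = nRT₁/P₁ = 0.802×8.314×579/91.5 = 42.2 L.
Step 1 — Isochoric: V stays 42.2 L; P/T = const ⇒ T₂ = 393 K, P₂ = 62.1 kPa.
W = 0 (no volume change).
ΔU = nCvΔT = 0.802×39.6×(393−579) = -5910 J.
Q = ΔU = -5910 J.
State after step 1: P = 62.1 kPa, V = 42.2 L, T = 393 K.
Step 2 — Isobaric: P stays 62.1 kPa; V/T = const ⇒ T₂ = 294 K, V₂ = 31.6 L.
W = PΔV = 62.1×(31.6−42.2) kPa·L = -660 J.
ΔU = nCvΔT = 0.802×39.6×(294−393) = -3140 J.
Q = ΔU + W = nCpΔT = -3800 J.
Net over both steps: W = -660 J, Q = -9710 J, ΔU = -9050 J.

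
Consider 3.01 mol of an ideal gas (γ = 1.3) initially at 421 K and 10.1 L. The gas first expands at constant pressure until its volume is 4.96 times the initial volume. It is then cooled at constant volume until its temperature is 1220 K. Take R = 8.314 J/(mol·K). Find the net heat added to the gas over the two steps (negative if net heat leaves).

108000 J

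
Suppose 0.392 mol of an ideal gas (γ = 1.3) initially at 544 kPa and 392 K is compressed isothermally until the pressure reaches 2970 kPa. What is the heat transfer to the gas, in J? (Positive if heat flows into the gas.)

V₁ = nRT₁/P₁ = 0.392×8.314×392/544 = 2.35 L.
Isothermal: T stays 392 K; PV = const ⇒ V₂ = 0.430 L, P₂ = 2970 kPa.
ΔU = 0 (ideal gas, T constant).
W = nRT ln(V₂/V₁) = 0.392×8.314×392×ln(0.183) = -2170 J.
Q = ΔU + W = -2170 J.

-2170 J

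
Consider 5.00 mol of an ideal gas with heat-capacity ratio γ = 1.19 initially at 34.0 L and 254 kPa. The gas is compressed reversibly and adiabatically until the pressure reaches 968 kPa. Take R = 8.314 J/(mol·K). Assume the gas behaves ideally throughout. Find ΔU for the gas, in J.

10800 J

T₁ = P₁V₁/(nR) = 254×34.0/(5.00×8.314) = 208 K.
Adiabatic: T₂/T₁ = (P₂/P₁)^((γ−1)/γ) ⇒ T₂ = 208×(3.81)^0.160 = 257 K; V₂ = 11.0 L.
For an ideal gas ΔU = nCvΔT with Cv = R/(γ−1) = 43.8 J/(mol·K).
ΔU = 5.00×43.8×(257−208) = 10800 J.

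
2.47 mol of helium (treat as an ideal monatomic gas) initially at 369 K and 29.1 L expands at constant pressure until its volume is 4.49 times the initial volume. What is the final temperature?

P₁ = nRT₁/V₁ = 2.47×8.314×369/29.1 = 260 kPa.
Isobaric: P stays 260 kPa; V/T = const ⇒ T₂ = 1660 K, V₂ = 131 L.

1660 K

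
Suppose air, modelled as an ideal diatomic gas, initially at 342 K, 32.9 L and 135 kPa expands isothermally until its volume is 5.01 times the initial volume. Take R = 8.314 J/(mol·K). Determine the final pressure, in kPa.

26.9 kPa

Isothermal: T stays 342 K; PV = const ⇒ V₂ = 165 L, P₂ = 26.9 kPa.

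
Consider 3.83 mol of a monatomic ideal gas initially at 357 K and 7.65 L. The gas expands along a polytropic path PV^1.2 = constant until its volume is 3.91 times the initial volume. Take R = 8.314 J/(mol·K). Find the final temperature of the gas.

P₁ = nRT₁/V₁ = 3.83×8.314×357/7.65 = 1490 kPa.
Polytropic n=1.2: T₂ = T₁(V₁/V₂)^(n−1) = 357×(0.256)^0.20 = 272 K; P₂ = P₁(V₁/V₂)^n = 289 kPa.

272 K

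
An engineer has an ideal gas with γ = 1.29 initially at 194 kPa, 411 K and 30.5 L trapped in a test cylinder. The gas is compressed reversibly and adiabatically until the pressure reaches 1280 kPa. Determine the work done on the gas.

n = P₁V₁/(RT₁) = 194×30.5/(8.314×411) = 1.73 mol.
Adiabatic: T₂/T₁ = (P₂/P₁)^((γ−1)/γ) ⇒ T₂ = 411×(6.60)^0.225 = 628 K; V₂ = 7.06 L.
ΔU = nCvΔT = 1.73×28.7×(628−411) = 10800 J.
Q = 0 for an adiabatic process, so W = −ΔU = -10800 J.
Work done on the gas = −W_by = 10800 J.

10800 J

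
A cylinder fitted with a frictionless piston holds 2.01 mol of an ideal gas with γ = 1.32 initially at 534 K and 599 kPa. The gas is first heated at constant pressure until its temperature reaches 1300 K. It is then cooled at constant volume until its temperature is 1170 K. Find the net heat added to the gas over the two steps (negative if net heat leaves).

46000 J

V₁ = nRT₁/P₁ = 2.01×8.314×534/599 = 14.9 L.
Step 1 — Isobaric: P stays 599 kPa; V/T = const ⇒ T₂ = 1300 K, V₂ = 36.3 L.
W = PΔV = 599×(36.3−14.9) kPa·L = 12800 J.
ΔU = nCvΔT = 2.01×26.0×(1300−534) = 40000 J.
Q = ΔU + W = nCpΔT = 52800 J.
State after step 1: P = 599 kPa, V = 36.3 L, T = 1300 K.
Step 2 — Isochoric: V stays 36.3 L; P/T = const ⇒ T₂ = 1170 K, P₂ = 539 kPa.
W = 0 (no volume change).
ΔU = nCvΔT = 2.01×26.0×(1170−1300) = -6790 J.
Q = ΔU = -6790 J.
Net over both steps: W = 12800 J, Q = 46000 J, ΔU = 33200 J.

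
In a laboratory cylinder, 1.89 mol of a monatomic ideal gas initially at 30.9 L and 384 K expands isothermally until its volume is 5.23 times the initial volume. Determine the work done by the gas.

9980 J

P₁ = nRT₁/V₁ = 1.89×8.314×384/30.9 = 195 kPa.
Isothermal: T stays 384 K; PV = const ⇒ V₂ = 162 L, P₂ = 37.3 kPa.
W = nRT ln(V₂/V₁) = 1.89×8.314×384×ln(5.23) = 9980 J.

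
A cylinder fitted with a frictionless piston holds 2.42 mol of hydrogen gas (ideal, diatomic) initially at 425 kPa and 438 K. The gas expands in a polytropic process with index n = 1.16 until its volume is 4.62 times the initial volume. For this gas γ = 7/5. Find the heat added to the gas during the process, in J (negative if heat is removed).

V₁ = nRT₁/P₁ = 2.42×8.314×438/425 = 20.7 L.
Polytropic n=1.16: T₂ = T₁(V₁/V₂)^(n−1) = 438×(0.216)^0.16 = 343 K; P₂ = P₁(V₁/V₂)^n = 72.0 kPa.
W = (P₁V₁−P₂V₂)/(n−1) = (425×20.7−72.0×95.8)/0.16 = 12000 J.
ΔU = nCvΔT = 2.42×20.8×(343−438) = -4780 J.
Q = ΔU + W = 7180 J.

7180 J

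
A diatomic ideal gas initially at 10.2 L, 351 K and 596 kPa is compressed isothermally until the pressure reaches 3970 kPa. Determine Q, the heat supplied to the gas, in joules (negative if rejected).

n = P₁V₁/(RT₁) = 596×10.2/(8.314×351) = 2.08 mol.
Isothermal: T stays 351 K; PV = const ⇒ V₂ = 1.53 L, P₂ = 3970 kPa.
ΔU = 0 (ideal gas, T constant).
W = nRT ln(V₂/V₁) = 2.08×8.314×351×ln(0.150) = -11500 J.
Q = ΔU + W = -11500 J.

-11500 J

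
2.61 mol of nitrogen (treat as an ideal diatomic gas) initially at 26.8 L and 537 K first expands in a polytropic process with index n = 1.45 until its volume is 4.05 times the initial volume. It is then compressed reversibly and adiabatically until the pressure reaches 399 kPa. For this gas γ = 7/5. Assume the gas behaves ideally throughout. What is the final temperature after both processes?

498 K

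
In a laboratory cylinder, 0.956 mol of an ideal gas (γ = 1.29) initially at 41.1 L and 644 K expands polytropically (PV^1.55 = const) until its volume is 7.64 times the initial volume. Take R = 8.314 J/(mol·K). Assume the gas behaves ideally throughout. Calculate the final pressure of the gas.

5.33 kPa

P₁ = nRT₁/V₁ = 0.956×8.314×644/41.1 = 125 kPa.
Polytropic n=1.55: T₂ = T₁(V₁/V₂)^(n−1) = 644×(0.131)^0.55 = 210 K; P₂ = P₁(V₁/V₂)^n = 5.33 kPa.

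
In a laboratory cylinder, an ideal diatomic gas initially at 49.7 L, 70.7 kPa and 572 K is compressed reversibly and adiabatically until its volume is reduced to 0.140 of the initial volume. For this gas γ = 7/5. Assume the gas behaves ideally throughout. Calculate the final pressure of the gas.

Adiabatic: TV^(γ−1) = const ⇒ T₂ = 572×(7.14)^0.400 = 1260 K; PV^γ = const ⇒ P₂ = 1110 kPa.

1110 kPa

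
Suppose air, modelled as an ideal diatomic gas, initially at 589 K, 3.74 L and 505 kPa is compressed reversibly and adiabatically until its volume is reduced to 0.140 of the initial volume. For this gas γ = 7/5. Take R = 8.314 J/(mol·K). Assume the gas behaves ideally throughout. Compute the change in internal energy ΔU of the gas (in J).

n = P₁V₁/(RT₁) = 505×3.74/(8.314×589) = 0.386 mol.
Adiabatic: TV^(γ−1) = const ⇒ T₂ = 589×(7.14)^0.400 = 1290 K; PV^γ = const ⇒ P₂ = 7920 kPa.
For an ideal gas ΔU = nCvΔT with Cv = (5/2)R = 20.8 J/(mol·K).
ΔU = 0.386×20.8×(1290−589) = 5650 J.

5650 J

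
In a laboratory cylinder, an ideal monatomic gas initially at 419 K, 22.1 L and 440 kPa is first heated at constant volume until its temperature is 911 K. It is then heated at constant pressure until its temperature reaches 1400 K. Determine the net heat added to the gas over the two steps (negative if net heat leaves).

n = P₁V₁/(RT₁) = 440×22.1/(8.314×419) = 2.79 mol.
Step 1 — Isochoric: V stays 22.1 L; P/T = const ⇒ T₂ = 911 K, P₂ = 957 kPa.
W = 0 (no volume change).
ΔU = nCvΔT = 2.79×12.5×(911−419) = 17100 J.
Q = ΔU = 17100 J.
State after step 1: P = 957 kPa, V = 22.1 L, T = 911 K.
Step 2 — Isobaric: P stays 957 kPa; V/T = const ⇒ T₂ = 1400 K, V₂ = 34.0 L.
W = PΔV = 957×(34.0−22.1) kPa·L = 11300 J.
ΔU = nCvΔT = 2.79×12.5×(1400−911) = 17000 J.
Q = ΔU + W = nCpΔT = 28400 J.
Net over both steps: W = 11300 J, Q = 45500 J, ΔU = 34200 J.

45500 J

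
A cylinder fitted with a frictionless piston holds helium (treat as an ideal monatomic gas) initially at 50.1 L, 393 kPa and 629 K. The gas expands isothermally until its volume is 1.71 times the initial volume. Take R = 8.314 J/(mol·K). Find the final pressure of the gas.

Isothermal: T stays 629 K; PV = const ⇒ V₂ = 85.7 L, P₂ = 230 kPa.

230 kPa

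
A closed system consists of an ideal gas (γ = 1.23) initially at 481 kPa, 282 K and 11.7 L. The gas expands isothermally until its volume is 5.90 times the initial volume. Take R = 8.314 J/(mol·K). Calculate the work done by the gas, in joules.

9990 J

n = P₁V₁/(RT₁) = 481×11.7/(8.314×282) = 2.40 mol.
Isothermal: T stays 282 K; PV = const ⇒ V₂ = 69.0 L, P₂ = 81.5 kPa.
W = nRT ln(V₂/V₁) = 2.40×8.314×282×ln(5.90) = 9990 J.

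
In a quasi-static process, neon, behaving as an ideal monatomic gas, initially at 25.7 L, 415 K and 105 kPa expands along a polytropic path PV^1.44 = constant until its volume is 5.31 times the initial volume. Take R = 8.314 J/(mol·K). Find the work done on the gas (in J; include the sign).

-3190 J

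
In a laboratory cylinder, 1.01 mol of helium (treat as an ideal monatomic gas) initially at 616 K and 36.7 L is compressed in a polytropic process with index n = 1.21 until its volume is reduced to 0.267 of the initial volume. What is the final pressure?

697 kPa

P₁ = nRT₁/V₁ = 1.01×8.314×616/36.7 = 141 kPa.
Polytropic n=1.21: T₂ = T₁(V₁/V₂)^(n−1) = 616×(3.75)^0.21 = 813 K; P₂ = P₁(V₁/V₂)^n = 697 kPa.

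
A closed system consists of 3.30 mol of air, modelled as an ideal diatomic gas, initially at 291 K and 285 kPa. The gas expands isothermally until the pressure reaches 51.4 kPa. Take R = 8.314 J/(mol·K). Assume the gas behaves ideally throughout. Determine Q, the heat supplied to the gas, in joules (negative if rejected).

V₁ = nRT₁/P₁ = 3.30×8.314×291/285 = 28.0 L.
Isothermal: T stays 291 K; PV = const ⇒ V₂ = 155 L, P₂ = 51.4 kPa.
ΔU = 0 (ideal gas, T constant).
W = nRT ln(V₂/V₁) = 3.30×8.314×291×ln(5.54) = 13700 J.
Q = ΔU + W = 13700 J.

13700 J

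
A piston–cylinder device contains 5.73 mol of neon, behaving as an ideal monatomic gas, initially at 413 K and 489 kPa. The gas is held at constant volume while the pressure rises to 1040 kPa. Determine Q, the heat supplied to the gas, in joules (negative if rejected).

33300 J

V₁ = nRT₁/P₁ = 5.73×8.314×413/489 = 40.2 L.
Isochoric: V stays 40.2 L; P/T = const ⇒ T₂ = 878 K, P₂ = 1040 kPa.
W = 0 (no volume change).
ΔU = nCvΔT = 5.73×12.5×(878−413) = 33300 J.
Q = ΔU = 33300 J.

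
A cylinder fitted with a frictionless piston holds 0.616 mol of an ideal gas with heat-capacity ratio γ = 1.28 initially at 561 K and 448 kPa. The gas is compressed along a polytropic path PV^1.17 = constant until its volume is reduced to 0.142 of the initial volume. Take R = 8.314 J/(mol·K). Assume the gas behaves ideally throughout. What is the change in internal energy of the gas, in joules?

V₁ = nRT₁/P₁ = 0.616×8.314×561/448 = 6.41 L.
Polytropic n=1.17: T₂ = T₁(V₁/V₂)^(n−1) = 561×(7.04)^0.17 = 782 K; P₂ = P₁(V₁/V₂)^n = 4400 kPa.
For an ideal gas ΔU = nCvΔT with Cv = R/(γ−1) = 29.7 J/(mol·K).
ΔU = 0.616×29.7×(782−561) = 4040 J.

4040 J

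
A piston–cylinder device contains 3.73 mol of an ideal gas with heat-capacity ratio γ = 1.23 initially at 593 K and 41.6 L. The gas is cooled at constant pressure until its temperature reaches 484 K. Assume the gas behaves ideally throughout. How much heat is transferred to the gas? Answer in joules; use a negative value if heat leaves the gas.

P₁ = nRT₁/V₁ = 3.73×8.314×593/41.6 = 442 kPa.
Isobaric: P stays 442 kPa; V/T = const ⇒ T₂ = 484 K, V₂ = 34.0 L.
W = PΔV = 442×(34.0−41.6) kPa·L = -3380 J.
ΔU = nCvΔT = 3.73×36.1×(484−593) = -14700 J.
Q = ΔU + W = nCpΔT = -18100 J.

-18100 J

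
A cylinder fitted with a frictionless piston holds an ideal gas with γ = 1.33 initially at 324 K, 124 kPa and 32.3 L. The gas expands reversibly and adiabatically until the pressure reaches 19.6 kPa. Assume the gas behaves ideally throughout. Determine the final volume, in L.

129 L

Adiabatic: T₂/T₁ = (P₂/P₁)^((γ−1)/γ) ⇒ T₂ = 324×(0.158)^0.248 = 205 K; V₂ = 129 L.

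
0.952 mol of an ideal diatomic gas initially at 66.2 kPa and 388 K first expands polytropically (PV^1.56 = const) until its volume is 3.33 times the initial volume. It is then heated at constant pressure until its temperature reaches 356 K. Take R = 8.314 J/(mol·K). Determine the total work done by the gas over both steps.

3940 J

V₁ = nRT₁/P₁ = 0.952×8.314×388/66.2 = 46.4 L.
Step 1 — Polytropic n=1.56: T₂ = T₁(V₁/V₂)^(n−1) = 388×(0.300)^0.56 = 198 K; P₂ = P₁(V₁/V₂)^n = 10.1 kPa.
W = (P₁V₁−P₂V₂)/(n−1) = (66.2×46.4−10.1×154)/0.56 = 2690 J.
ΔU = nCvΔT = 0.952×20.8×(198−388) = -3760 J.
Q = ΔU + W = -1080 J.
State after step 1: P = 10.1 kPa, V = 154 L, T = 198 K.
Step 2 — Isobaric: P stays 10.1 kPa; V/T = const ⇒ T₂ = 356 K, V₂ = 278 L.
W = PΔV = 10.1×(278−154) kPa·L = 1250 J.
ΔU = nCvΔT = 0.952×20.8×(356−198) = 3130 J.
Q = ΔU + W = nCpΔT = 4380 J.
Net over both steps: W = 3940 J, Q = 3310 J, ΔU = -633 J.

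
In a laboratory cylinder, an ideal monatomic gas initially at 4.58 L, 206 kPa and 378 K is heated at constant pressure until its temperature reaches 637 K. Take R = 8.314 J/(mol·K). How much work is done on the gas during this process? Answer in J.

n = P₁V₁/(RT₁) = 206×4.58/(8.314×378) = 0.300 mol.
Isobaric: P stays 206 kPa; V/T = const ⇒ T₂ = 637 K, V₂ = 7.72 L.
W = PΔV = 206×(7.72−4.58) kPa·L = 646 J.
Work done on the gas = −W_by = -646 J.

-646 J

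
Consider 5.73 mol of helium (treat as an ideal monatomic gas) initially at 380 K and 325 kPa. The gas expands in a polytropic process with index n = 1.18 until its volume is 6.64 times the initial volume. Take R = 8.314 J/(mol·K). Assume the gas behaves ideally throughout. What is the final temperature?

270 K

V₁ = nRT₁/P₁ = 5.73×8.314×380/325 = 55.7 L.
Polytropic n=1.18: T₂ = T₁(V₁/V₂)^(n−1) = 380×(0.151)^0.18 = 270 K; P₂ = P₁(V₁/V₂)^n = 34.8 kPa.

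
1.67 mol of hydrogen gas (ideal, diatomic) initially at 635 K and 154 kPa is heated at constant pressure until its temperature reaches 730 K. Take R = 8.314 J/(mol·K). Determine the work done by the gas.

V₁ = nRT₁/P₁ = 1.67×8.314×635/154 = 57.3 L.
Isobaric: P stays 154 kPa; V/T = const ⇒ T₂ = 730 K, V₂ = 65.8 L.
W = PΔV = 154×(65.8−57.3) kPa·L = 1320 J.

1320 J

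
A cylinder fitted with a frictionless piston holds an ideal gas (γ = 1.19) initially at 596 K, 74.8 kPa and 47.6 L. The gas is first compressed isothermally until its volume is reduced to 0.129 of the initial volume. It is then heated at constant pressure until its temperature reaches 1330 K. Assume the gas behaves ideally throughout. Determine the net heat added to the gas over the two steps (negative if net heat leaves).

n = P₁V₁/(RT₁) = 74.8×47.6/(8.314×596) = 0.719 mol.
Step 1 — Isothermal: T stays 596 K; PV = const ⇒ V₂ = 6.14 L, P₂ = 580 kPa.
ΔU = 0 (ideal gas, T constant).
W = nRT ln(V₂/V₁) = 0.719×8.314×596×ln(0.129) = -7290 J.
Q = ΔU + W = -7290 J.
State after step 1: P = 580 kPa, V = 6.14 L, T = 596 K.
Step 2 — Isobaric: P stays 580 kPa; V/T = const ⇒ T₂ = 1330 K, V₂ = 13.7 L.
W = PΔV = 580×(13.7−6.14) kPa·L = 4380 J.
ΔU = nCvΔT = 0.719×43.8×(1330−596) = 23100 J.
Q = ΔU + W = nCpΔT = 27500 J.
Net over both steps: W = -2910 J, Q = 20200 J, ΔU = 23100 J.

20200 J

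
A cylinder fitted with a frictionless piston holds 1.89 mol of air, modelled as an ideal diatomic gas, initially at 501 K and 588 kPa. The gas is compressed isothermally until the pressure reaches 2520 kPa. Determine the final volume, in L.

3.12 L

V₁ = nRT₁/P₁ = 1.89×8.314×501/588 = 13.4 L.
Isothermal: T stays 501 K; PV = const ⇒ V₂ = 3.12 L, P₂ = 2520 kPa.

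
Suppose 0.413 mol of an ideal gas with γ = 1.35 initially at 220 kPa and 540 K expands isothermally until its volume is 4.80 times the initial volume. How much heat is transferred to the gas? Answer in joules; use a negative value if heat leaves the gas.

2910 J

V₁ = nRT₁/P₁ = 0.413×8.314×540/220 = 8.43 L.
Isothermal: T stays 540 K; PV = const ⇒ V₂ = 40.5 L, P₂ = 45.8 kPa.
ΔU = 0 (ideal gas, T constant).
W = nRT ln(V₂/V₁) = 0.413×8.314×540×ln(4.80) = 2910 J.
Q = ΔU + W = 2910 J.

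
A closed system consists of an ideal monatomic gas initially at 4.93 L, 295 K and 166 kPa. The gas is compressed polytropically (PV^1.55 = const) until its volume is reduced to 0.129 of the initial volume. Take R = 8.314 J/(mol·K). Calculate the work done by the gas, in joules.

n = P₁V₁/(RT₁) = 166×4.93/(8.314×295) = 0.334 mol.
Polytropic n=1.55: T₂ = T₁(V₁/V₂)^(n−1) = 295×(7.75)^0.55 = 910 K; P₂ = P₁(V₁/V₂)^n = 3970 kPa.
W = (P₁V₁−P₂V₂)/(n−1) = (166×4.93−3970×0.636)/0.55 = -3100 J.

-3100 J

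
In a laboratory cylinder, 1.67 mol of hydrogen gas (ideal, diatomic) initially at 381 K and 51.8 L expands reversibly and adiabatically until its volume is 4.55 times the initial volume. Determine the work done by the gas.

6010 J

P₁ = nRT₁/V₁ = 1.67×8.314×381/51.8 = 102 kPa.
Adiabatic: TV^(γ−1) = const ⇒ T₂ = 381×(0.220)^0.400 = 208 K; PV^γ = const ⇒ P₂ = 12.2 kPa.
ΔU = nCvΔT = 1.67×20.8×(208−381) = -6010 J.
Q = 0 for an adiabatic process, so W = −ΔU = 6010 J.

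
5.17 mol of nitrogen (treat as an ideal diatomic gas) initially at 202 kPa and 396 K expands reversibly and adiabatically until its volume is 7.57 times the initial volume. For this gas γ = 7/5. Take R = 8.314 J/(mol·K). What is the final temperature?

V₁ = nRT₁/P₁ = 5.17×8.314×396/202 = 84.3 L.
Adiabatic: TV^(γ−1) = const ⇒ T₂ = 396×(0.132)^0.400 = 176 K; PV^γ = const ⇒ P₂ = 11.9 kPa.

176 K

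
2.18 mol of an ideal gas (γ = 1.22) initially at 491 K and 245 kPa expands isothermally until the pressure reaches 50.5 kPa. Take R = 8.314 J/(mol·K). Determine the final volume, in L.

176 L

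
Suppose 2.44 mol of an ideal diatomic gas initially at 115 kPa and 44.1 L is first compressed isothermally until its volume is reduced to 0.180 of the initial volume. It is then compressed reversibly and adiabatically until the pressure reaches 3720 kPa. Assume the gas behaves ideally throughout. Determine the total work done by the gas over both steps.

T₁ = P₁V₁/(nR) = 115×44.1/(2.44×8.314) = 250 K.
Step 1 — Isothermal: T stays 250 K; PV = const ⇒ V₂ = 7.94 L, P₂ = 639 kPa.
ΔU = 0 (ideal gas, T constant).
W = nRT ln(V₂/V₁) = 2.44×8.314×250×ln(0.180) = -8700 J.
Q = ΔU + W = -8700 J.
State after step 1: P = 639 kPa, V = 7.94 L, T = 250 K.
Step 2 — Adiabatic: T₂/T₁ = (P₂/P₁)^((γ−1)/γ) ⇒ T₂ = 250×(5.82)^0.286 = 414 K; V₂ = 2.26 L.
ΔU = nCvΔT = 2.44×20.8×(414−250) = 8300 J.
Q = 0 for an adiabatic process, so W = −ΔU = -8300 J.
Net over both steps: W = -17000 J, Q = -8700 J, ΔU = 8300 J.

-17000 J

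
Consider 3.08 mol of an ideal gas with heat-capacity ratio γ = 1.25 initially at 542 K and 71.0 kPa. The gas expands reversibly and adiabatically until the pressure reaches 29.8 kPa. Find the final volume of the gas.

392 L

V₁ = nRT₁/P₁ = 3.08×8.314×542/71.0 = 195 L.
Adiabatic: T₂/T₁ = (P₂/P₁)^((γ−1)/γ) ⇒ T₂ = 542×(0.420)^0.200 = 456 K; V₂ = 392 L.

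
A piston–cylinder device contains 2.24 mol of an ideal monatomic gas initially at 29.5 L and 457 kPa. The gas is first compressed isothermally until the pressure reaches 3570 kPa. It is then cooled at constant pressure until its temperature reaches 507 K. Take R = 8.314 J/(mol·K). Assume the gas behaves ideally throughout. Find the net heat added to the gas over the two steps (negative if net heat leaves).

-37800 J

T₁ = P₁V₁/(nR) = 457×29.5/(2.24×8.314) = 724 K.
Step 1 — Isothermal: T stays 724 K; PV = const ⇒ V₂ = 3.78 L, P₂ = 3570 kPa.
ΔU = 0 (ideal gas, T constant).
W = nRT ln(V₂/V₁) = 2.24×8.314×724×ln(0.128) = -27700 J.
Q = ΔU + W = -27700 J.
State after step 1: P = 3570 kPa, V = 3.78 L, T = 724 K.
Step 2 — Isobaric: P stays 3570 kPa; V/T = const ⇒ T₂ = 507 K, V₂ = 2.64 L.
W = PΔV = 3570×(2.64−3.78) kPa·L = -4040 J.
ΔU = nCvΔT = 2.24×12.5×(507−724) = -6060 J.
Q = ΔU + W = nCpΔT = -10100 J.
Net over both steps: W = -31800 J, Q = -37800 J, ΔU = -6060 J.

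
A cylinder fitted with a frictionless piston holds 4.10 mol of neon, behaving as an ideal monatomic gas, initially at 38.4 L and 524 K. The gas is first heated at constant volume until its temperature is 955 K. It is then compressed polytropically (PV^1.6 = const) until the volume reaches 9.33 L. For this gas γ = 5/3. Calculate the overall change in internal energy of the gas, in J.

87300 J

P₁ = nRT₁/V₁ = 4.10×8.314×524/38.4 = 465 kPa.
Step 1 — Isochoric: V stays 38.4 L; P/T = const ⇒ T₂ = 955 K, P₂ = 848 kPa.
W = 0 (no volume change).
ΔU = nCvΔT = 4.10×12.5×(955−524) = 22000 J.
Q = ΔU = 22000 J.
State after step 1: P = 848 kPa, V = 38.4 L, T = 955 K.
Step 2 — Polytropic n=1.6: T₂ = T₁(V₁/V₂)^(n−1) = 955×(4.12)^0.60 = 2230 K; P₂ = P₁(V₁/V₂)^n = 8150 kPa.
W = (P₁V₁−P₂V₂)/(n−1) = (848×38.4−8150×9.33)/0.60 = -72500 J.
ΔU = nCvΔT = 4.10×12.5×(2230−955) = 65300 J.
Q = ΔU + W = -7250 J.
Net over both steps: W = -72500 J, Q = 14800 J, ΔU = 87300 J.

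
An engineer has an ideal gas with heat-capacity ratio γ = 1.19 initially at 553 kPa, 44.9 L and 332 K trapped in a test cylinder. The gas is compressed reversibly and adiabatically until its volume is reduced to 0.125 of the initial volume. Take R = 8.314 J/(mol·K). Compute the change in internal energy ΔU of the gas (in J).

n = P₁V₁/(RT₁) = 553×44.9/(8.314×332) = 9.00 mol.
Adiabatic: TV^(γ−1) = const ⇒ T₂ = 332×(8.00)^0.190 = 493 K; PV^γ = const ⇒ P₂ = 6570 kPa.
For an ideal gas ΔU = nCvΔT with Cv = R/(γ−1) = 43.8 J/(mol·K).
ΔU = 9.00×43.8×(493−332) = 63300 J.

63300 J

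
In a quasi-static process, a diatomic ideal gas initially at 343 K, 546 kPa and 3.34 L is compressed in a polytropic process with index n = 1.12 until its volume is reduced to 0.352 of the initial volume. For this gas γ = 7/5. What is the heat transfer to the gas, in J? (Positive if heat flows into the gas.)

n = P₁V₁/(RT₁) = 546×3.34/(8.314×343) = 0.639 mol.
Polytropic n=1.12: T₂ = T₁(V₁/V₂)^(n−1) = 343×(2.84)^0.12 = 389 K; P₂ = P₁(V₁/V₂)^n = 1760 kPa.
W = (P₁V₁−P₂V₂)/(n−1) = (546×3.34−1760×1.18)/0.12 = -2030 J.
ΔU = nCvΔT = 0.639×20.8×(389−343) = 609 J.
Q = ΔU + W = -1420 J.

-1420 J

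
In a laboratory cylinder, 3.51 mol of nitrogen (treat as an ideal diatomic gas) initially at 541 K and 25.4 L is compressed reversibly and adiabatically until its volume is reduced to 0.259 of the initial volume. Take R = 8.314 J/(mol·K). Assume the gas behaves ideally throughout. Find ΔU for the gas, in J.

P₁ = nRT₁/V₁ = 3.51×8.314×541/25.4 = 622 kPa.
Adiabatic: TV^(γ−1) = const ⇒ T₂ = 541×(3.86)^0.400 = 929 K; PV^γ = const ⇒ P₂ = 4120 kPa.
For an ideal gas ΔU = nCvΔT with Cv = (5/2)R = 20.8 J/(mol·K).
ΔU = 3.51×20.8×(929−541) = 28300 J.

28300 J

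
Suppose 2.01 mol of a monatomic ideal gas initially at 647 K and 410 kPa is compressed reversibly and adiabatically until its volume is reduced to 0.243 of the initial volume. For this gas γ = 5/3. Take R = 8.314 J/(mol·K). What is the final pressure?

V₁ = nRT₁/P₁ = 2.01×8.314×647/410 = 26.4 L.
Adiabatic: TV^(γ−1) = const ⇒ T₂ = 647×(4.12)^0.667 = 1660 K; PV^γ = const ⇒ P₂ = 4330 kPa.

4330 kPa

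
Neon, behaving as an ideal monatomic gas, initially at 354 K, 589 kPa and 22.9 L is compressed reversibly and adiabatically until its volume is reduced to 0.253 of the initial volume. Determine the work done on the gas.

n = P₁V₁/(RT₁) = 589×22.9/(8.314×354) = 4.58 mol.
Adiabatic: TV^(γ−1) = const ⇒ T₂ = 354×(3.95)^0.667 = 885 K; PV^γ = const ⇒ P₂ = 5820 kPa.
ΔU = nCvΔT = 4.58×12.5×(885−354) = 30300 J.
Q = 0 for an adiabatic process, so W = −ΔU = -30300 J.
Work done on the gas = −W_by = 30300 J.

30300 J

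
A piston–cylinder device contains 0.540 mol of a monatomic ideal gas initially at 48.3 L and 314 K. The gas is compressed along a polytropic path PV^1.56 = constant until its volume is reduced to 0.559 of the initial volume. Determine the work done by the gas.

-969 J

P₁ = nRT₁/V₁ = 0.540×8.314×314/48.3 = 29.2 kPa.
Polytropic n=1.56: T₂ = T₁(V₁/V₂)^(n−1) = 314×(1.79)^0.56 = 435 K; P₂ = P₁(V₁/V₂)^n = 72.3 kPa.
W = (P₁V₁−P₂V₂)/(n−1) = (29.2×48.3−72.3×27.0)/0.56 = -969 J.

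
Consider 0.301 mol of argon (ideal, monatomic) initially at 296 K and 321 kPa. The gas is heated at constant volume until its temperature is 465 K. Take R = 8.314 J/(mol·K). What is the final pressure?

504 kPa

V₁ = nRT₁/P₁ = 0.301×8.314×296/321 = 2.31 L.
Isochoric: V stays 2.31 L; P/T = const ⇒ T₂ = 465 K, P₂ = 504 kPa.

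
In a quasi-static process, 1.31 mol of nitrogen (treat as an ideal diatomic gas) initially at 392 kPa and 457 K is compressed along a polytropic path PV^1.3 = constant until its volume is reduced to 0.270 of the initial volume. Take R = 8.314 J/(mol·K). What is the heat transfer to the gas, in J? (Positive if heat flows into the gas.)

V₁ = nRT₁/P₁ = 1.31×8.314×457/392 = 12.7 L.
Polytropic n=1.3: T₂ = T₁(V₁/V₂)^(n−1) = 457×(3.70)^0.30 = 677 K; P₂ = P₁(V₁/V₂)^n = 2150 kPa.
W = (P₁V₁−P₂V₂)/(n−1) = (392×12.7−2150×3.43)/0.30 = -7980 J.
ΔU = nCvΔT = 1.31×20.8×(677−457) = 5990 J.
Q = ΔU + W = -2000 J.

-2000 J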